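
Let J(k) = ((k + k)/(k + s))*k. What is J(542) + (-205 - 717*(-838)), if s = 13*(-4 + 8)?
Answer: 178684141/297 ≈ 6.0163e+5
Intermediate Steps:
s = 52 (s = 13*4 = 52)
J(k) = 2*k²/(52 + k) (J(k) = ((k + k)/(k + 52))*k = ((2*k)/(52 + k))*k = (2*k/(52 + k))*k = 2*k²/(52 + k))
J(542) + (-205 - 717*(-838)) = 2*542²/(52 + 542) + (-205 - 717*(-838)) = 2*293764/594 + (-205 + 600846) = 2*293764*(1/594) + 600641 = 293764/297 + 600641 = 178684141/297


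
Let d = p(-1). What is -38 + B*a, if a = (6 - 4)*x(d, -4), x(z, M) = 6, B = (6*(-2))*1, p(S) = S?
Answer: -182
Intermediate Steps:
d = -1
B = -12 (B = -12*1 = -12)
a = 12 (a = (6 - 4)*6 = 2*6 = 12)
-38 + B*a = -38 - 12*12 = -38 - 144 = -182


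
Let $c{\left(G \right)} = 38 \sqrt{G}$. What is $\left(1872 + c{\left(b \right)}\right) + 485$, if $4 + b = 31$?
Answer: $2357 + 114 \sqrt{3} \approx 2554.5$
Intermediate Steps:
$b = 27$ ($b = -4 + 31 = 27$)
$\left(1872 + c{\left(b \right)}\right) + 485 = \left(1872 + 38 \sqrt{27}\right) + 485 = \left(1872 + 38 \cdot 3 \sqrt{3}\right) + 485 = \left(1872 + 114 \sqrt{3}\right) + 485 = 2357 + 114 \sqrt{3}$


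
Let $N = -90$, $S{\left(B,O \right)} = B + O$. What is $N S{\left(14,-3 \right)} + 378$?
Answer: $-612$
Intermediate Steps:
$N S{\left(14,-3 \right)} + 378 = - 90 \left(14 - 3\right) + 378 = \left(-90\right) 11 + 378 = -990 + 378 = -612$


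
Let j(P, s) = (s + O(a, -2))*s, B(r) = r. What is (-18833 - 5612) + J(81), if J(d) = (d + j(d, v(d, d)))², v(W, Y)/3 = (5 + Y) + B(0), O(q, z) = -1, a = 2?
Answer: 4407209324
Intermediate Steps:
v(W, Y) = 15 + 3*Y (v(W, Y) = 3*((5 + Y) + 0) = 3*(5 + Y) = 15 + 3*Y)
j(P, s) = s*(-1 + s) (j(P, s) = (s - 1)*s = (-1 + s)*s = s*(-1 + s))
J(d) = (d + (14 + 3*d)*(15 + 3*d))² (J(d) = (d + (15 + 3*d)*(-1 + (15 + 3*d)))² = (d + (15 + 3*d)*(14 + 3*d))² = (d + (14 + 3*d)*(15 + 3*d))²)
(-18833 - 5612) + J(81) = (-18833 - 5612) + (210 + 9*81² + 88*81)² = -24445 + (210 + 9*6561 + 7128)² = -24445 + (210 + 59049 + 7128)² = -24445 + 66387² = -24445 + 4407233769 = 4407209324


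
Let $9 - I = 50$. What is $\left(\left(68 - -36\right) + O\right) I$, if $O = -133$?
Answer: $1189$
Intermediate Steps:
$I = -41$ ($I = 9 - 50 = -41$)
$\left(\left(68 - -36\right) + O\right) I = \left(\left(68 - -36\right) - 133\right) \left(-41\right) = \left(\left(68 + 36\right) - 133\right) \left(-41\right) = \left(104 - 133\right) \left(-41\right) = \left(-29\right) \left(-41\right) = 1189$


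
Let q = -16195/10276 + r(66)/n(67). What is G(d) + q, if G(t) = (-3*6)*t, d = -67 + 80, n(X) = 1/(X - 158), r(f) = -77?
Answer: 69583153/10276 ≈ 6771.4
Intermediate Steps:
n(X) = 1/(-158 + X)
q = 71987737/10276 (q = -16195/10276 - 77/(1/(-158 + 67)) = -16195*1/10276 - 77/(1/(-91)) = -16195/10276 - 77/(-1/91) = -16195/10276 - 77*(-91) = -16195/10276 + 7007 = 71987737/10276 ≈ 7005.4)
d = 13
G(t) = -18*t
G(d) + q = -18*13 + 71987737/10276 = -234 + 71987737/10276 = 69583153/10276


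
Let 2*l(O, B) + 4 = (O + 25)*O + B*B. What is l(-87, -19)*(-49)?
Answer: -281799/2 ≈ -1.4090e+5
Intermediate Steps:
l(O, B) = -2 + B²/2 + O*(25 + O)/2 (l(O, B) = -2 + ((O + 25)*O + B*B)/2 = -2 + ((25 + O)*O + B²)/2 = -2 + (O*(25 + O) + B²)/2 = -2 + (B² + O*(25 + O))/2 = -2 + (B²/2 + O*(25 + O)/2) = -2 + B²/2 + O*(25 + O)/2)
l(-87, -19)*(-49) = (-2 + (½)*(-19)² + (½)*(-87)² + (25/2)*(-87))*(-49) = (-2 + (½)*361 + (½)*7569 - 2175/2)*(-49) = (-2 + 361/2 + 7569/2 - 2175/2)*(-49) = (5751/2)*(-49) = -281799/2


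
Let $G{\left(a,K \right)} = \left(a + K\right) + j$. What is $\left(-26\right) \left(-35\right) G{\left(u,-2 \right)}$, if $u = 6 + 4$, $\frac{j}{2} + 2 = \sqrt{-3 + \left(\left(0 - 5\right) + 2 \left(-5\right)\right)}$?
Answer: $3640 + 5460 i \sqrt{2} \approx 3640.0 + 7721.6 i$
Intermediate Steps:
$j = -4 + 6 i \sqrt{2}$ ($j = -4 + 2 \sqrt{-3 + \left(\left(0 - 5\right) + 2 \left(-5\right)\right)} = -4 + 2 \sqrt{-3 + \left(\left(0 - 5\right) - 10\right)} = -4 + 2 \sqrt{-3 - 15} = -4 + 2 \sqrt{-18} = -4 + 2 \cdot 3 i \sqrt{2} = -4 + 6 i \sqrt{2} \approx -4.0 + 8.4853 i$)
$u = 10$
$G{\left(a,K \right)} = -4 + K + a + 6 i \sqrt{2}$ ($G{\left(a,K \right)} = \left(a + K\right) - \left(4 - 6 i \sqrt{2}\right) = \left(K + a\right) - \left(4 - 6 i \sqrt{2}\right) = -4 + K + a + 6 i \sqrt{2}$)
$\left(-26\right) \left(-35\right) G{\left(u,-2 \right)} = \left(-26\right) \left(-35\right) \left(-4 - 2 + 10 + 6 i \sqrt{2}\right) = 910 \left(4 + 6 i \sqrt{2}\right) = 3640 + 5460 i \sqrt{2}$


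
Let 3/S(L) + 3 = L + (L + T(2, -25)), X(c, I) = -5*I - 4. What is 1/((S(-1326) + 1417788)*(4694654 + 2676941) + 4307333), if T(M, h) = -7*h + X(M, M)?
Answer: 2494/26065699896432557 ≈ 9.5681e-14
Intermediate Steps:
X(c, I) = -4 - 5*I
T(M, h) = -4 - 7*h - 5*M (T(M, h) = -7*h + (-4 - 5*M) = -4 - 7*h - 5*M)
S(L) = 3/(158 + 2*L) (S(L) = 3/(-3 + (L + (L + (-4 - 7*(-25) - 5*2)))) = 3/(-3 + (L + (L + (-4 + 175 - 10)))) = 3/(-3 + (L + (L + 161))) = 3/(-3 + (L + (161 + L))) = 3/(-3 + (161 + 2*L)) = 3/(158 + 2*L))
1/((S(-1326) + 1417788)*(4694654 + 2676941) + 4307333) = 1/((3/(2*(79 - 1326)) + 1417788)*(4694654 + 2676941) + 4307333) = 1/(((3/2)/(-1247) + 1417788)*7371595 + 4307333) = 1/(((3/2)*(-1/1247) + 1417788)*7371595 + 4307333) = 1/((-3/2494 + 1417788)*7371595 + 4307333) = 1/((3535963269/2494)*7371595 + 4307333) = 1/(26065689153944055/2494 + 4307333) = 1/(26065699896432557/2494) = 2494/26065699896432557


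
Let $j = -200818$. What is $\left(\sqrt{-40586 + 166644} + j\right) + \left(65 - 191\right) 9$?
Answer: $-201952 + \sqrt{126058} \approx -2.016 \cdot 10^{5}$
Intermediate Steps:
$\left(\sqrt{-40586 + 166644} + j\right) + \left(65 - 191\right) 9 = \left(\sqrt{-40586 + 166644} - 200818\right) + \left(65 - 191\right) 9 = \left(\sqrt{126058} - 200818\right) - 1134 = \left(-200818 + \sqrt{126058}\right) - 1134 = -201952 + \sqrt{126058}$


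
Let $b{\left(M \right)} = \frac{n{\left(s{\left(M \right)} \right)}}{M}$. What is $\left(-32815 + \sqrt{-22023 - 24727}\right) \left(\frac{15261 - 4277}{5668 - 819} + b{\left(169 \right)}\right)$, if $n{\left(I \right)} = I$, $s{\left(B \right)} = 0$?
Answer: $- \frac{360439960}{4849} + \frac{54920 i \sqrt{1870}}{4849} \approx -74333.0 + 489.78 i$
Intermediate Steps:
$b{\left(M \right)} = 0$ ($b{\left(M \right)} = \frac{0}{M} = 0$)
$\left(-32815 + \sqrt{-22023 - 24727}\right) \left(\frac{15261 - 4277}{5668 - 819} + b{\left(169 \right)}\right) = \left(-32815 + \sqrt{-22023 - 24727}\right) \left(\frac{15261 - 4277}{5668 - 819} + 0\right) = \left(-32815 + \sqrt{-46750}\right) \left(\frac{10984}{4849} + 0\right) = \left(-32815 + 5 i \sqrt{1870}\right) \left(10984 \cdot \frac{1}{4849} + 0\right) = \left(-32815 + 5 i \sqrt{1870}\right) \left(\frac{10984}{4849} + 0\right) = \left(-32815 + 5 i \sqrt{1870}\right) \frac{10984}{4849} = - \frac{360439960}{4849} + \frac{54920 i \sqrt{1870}}{4849}$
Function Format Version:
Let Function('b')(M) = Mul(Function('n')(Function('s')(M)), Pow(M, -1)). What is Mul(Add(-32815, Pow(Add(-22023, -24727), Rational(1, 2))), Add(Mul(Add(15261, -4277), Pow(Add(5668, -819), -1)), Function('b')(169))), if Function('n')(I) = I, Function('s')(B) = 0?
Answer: Add(Rational(-360439960, 4849), Mul(Rational(54920, 4849), I, Pow(1870, Rational(1, 2)))) ≈ Add(-74333., Mul(489.78, I))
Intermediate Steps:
Function('b')(M) = 0 (Function('b')(M) = Mul(0, Pow(M, -1)) = 0)
Mul(Add(-32815, Pow(Add(-22023, -24727), Rational(1, 2))), Add(Mul(Add(15261, -4277), Pow(Add(5668, -819), -1)), Function('b')(169))) = Mul(Add(-32815, Pow(Add(-22023, -24727), Rational(1, 2))), Add(Mul(Add(15261, -4277), Pow(Add(5668, -819), -1)), 0)) = Mul(Add(-32815, Pow(-46750, Rational(1, 2))), Add(Mul(10984, Pow(4849, -1)), 0)) = Mul(Add(-32815, Mul(5, I, Pow(1870, Rational(1, 2)))), Add(Mul(10984, Rational(1, 4849)), 0)) = Mul(Add(-32815, Mul(5, I, Pow(1870, Rational(1, 2)))), Add(Rational(10984, 4849), 0)) = Mul(Add(-32815, Mul(5, I, Pow(1870, Rational(1, 2)))), Rational(10984, 4849)) = Add(Rational(-360439960, 4849), Mul(Rational(54920, 4849), I, Pow(1870, Rational(1, 2))))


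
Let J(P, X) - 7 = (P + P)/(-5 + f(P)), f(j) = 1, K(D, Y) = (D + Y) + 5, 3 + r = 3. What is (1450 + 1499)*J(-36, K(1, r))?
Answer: 73725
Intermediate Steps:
r = 0 (r = -3 + 3 = 0)
K(D, Y) = 5 + D + Y
J(P, X) = 7 - P/2 (J(P, X) = 7 + (P + P)/(-5 + 1) = 7 + (2*P)/(-4) = 7 + (2*P)*(-¼) = 7 - P/2)
(1450 + 1499)*J(-36, K(1, r)) = (1450 + 1499)*(7 - ½*(-36)) = 2949*(7 + 18) = 2949*25 = 73725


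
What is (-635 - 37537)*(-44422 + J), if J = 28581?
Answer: 604682652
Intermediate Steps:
(-635 - 37537)*(-44422 + J) = (-635 - 37537)*(-44422 + 28581) = -38172*(-15841) = 604682652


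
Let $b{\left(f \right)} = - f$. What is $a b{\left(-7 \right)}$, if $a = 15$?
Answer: $105$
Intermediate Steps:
$a b{\left(-7 \right)} = 15 \left(\left(-1\right) \left(-7\right)\right) = 15 \cdot 7 = 105$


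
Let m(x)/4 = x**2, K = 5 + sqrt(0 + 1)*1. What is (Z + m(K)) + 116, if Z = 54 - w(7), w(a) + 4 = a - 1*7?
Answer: 318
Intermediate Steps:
w(a) = -11 + a (w(a) = -4 + (a - 1*7) = -4 + (a - 7) = -4 + (-7 + a) = -11 + a)
K = 6 (K = 5 + sqrt(1)*1 = 5 + 1*1 = 5 + 1 = 6)
m(x) = 4*x**2
Z = 58 (Z = 54 - (-11 + 7) = 54 - 1*(-4) = 54 + 4 = 58)
(Z + m(K)) + 116 = (58 + 4*6**2) + 116 = (58 + 4*36) + 116 = (58 + 144) + 116 = 202 + 116 = 318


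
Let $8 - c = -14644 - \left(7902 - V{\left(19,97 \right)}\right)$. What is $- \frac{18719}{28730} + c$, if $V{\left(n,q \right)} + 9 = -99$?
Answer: $\frac{651060541}{28730} \approx 22661.0$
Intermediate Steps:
$V{\left(n,q \right)} = -108$ ($V{\left(n,q \right)} = -9 - 99 = -108$)
$c = 22662$ ($c = 8 - \left(-14644 - \left(7902 - -108\right)\right) = 8 - \left(-14644 - \left(7902 + 108\right)\right) = 8 - \left(-14644 - 8010\right) = 8 - -22654 = 8 + 22654 = 22662$)
$- \frac{18719}{28730} + c = - \frac{18719}{28730} + 22662 = \frac{651060541}{28730}$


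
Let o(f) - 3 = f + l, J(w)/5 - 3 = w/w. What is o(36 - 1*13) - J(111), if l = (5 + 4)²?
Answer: 87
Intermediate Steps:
J(w) = 20 (J(w) = 15 + 5*(w/w) = 15 + 5*1 = 15 + 5 = 20)
l = 81 (l = 9² = 81)
o(f) = 84 + f (o(f) = 3 + (f + 81) = 3 + (81 + f) = 84 + f)
o(36 - 1*13) - J(111) = (84 + (36 - 1*13)) - 1*20 = (84 + (36 - 13)) - 20 = (84 + 23) - 20 = 107 - 20 = 87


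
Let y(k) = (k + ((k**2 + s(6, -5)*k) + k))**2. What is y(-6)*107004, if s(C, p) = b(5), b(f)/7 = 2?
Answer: 385214400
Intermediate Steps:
b(f) = 14 (b(f) = 7*2 = 14)
s(C, p) = 14
y(k) = (k**2 + 16*k)**2 (y(k) = (k + ((k**2 + 14*k) + k))**2 = (k + (k**2 + 15*k))**2 = (k**2 + 16*k)**2)
y(-6)*107004 = ((-6)**2*(16 - 6)**2)*107004 = (36*10**2)*107004 = (36*100)*107004 = 3600*107004 = 385214400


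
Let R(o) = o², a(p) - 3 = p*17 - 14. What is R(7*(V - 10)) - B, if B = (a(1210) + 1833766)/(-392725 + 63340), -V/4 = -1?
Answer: 116577893/65877 ≈ 1769.6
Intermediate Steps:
V = 4 (V = -4*(-1) = 4)
a(p) = -11 + 17*p (a(p) = 3 + (p*17 - 14) = 3 + (17*p - 14) = 3 + (-14 + 17*p) = -11 + 17*p)
B = -370865/65877 (B = ((-11 + 17*1210) + 1833766)/(-392725 + 63340) = ((-11 + 20570) + 1833766)/(-329385) = (20559 + 1833766)*(-1/329385) = 1854325*(-1/329385) = -370865/65877 ≈ -5.6297)
R(7*(V - 10)) - B = (7*(4 - 10))² - 1*(-370865/65877) = (7*(-6))² + 370865/65877 = (-42)² + 370865/65877 = 1764 + 370865/65877 = 116577893/65877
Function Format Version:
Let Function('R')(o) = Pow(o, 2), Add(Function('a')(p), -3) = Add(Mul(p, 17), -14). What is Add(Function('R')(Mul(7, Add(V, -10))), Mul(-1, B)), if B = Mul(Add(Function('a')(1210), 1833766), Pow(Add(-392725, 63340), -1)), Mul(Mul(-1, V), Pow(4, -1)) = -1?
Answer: Rational(116577893, 65877) ≈ 1769.6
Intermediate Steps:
V = 4 (V = Mul(-4, -1) = 4)
Function('a')(p) = Add(-11, Mul(17, p)) (Function('a')(p) = Add(3, Add(Mul(p, 17), -14)) = Add(3, Add(Mul(17, p), -14)) = Add(3, Add(-14, Mul(17, p))) = Add(-11, Mul(17, p)))
B = Rational(-370865, 65877) (B = Mul(Add(Add(-11, Mul(17, 1210)), 1833766), Pow(Add(-392725, 63340), -1)) = Mul(Add(Add(-11, 20570), 1833766), Pow(-329385, -1)) = Mul(Add(20559, 1833766), Rational(-1, 329385)) = Mul(1854325, Rational(-1, 329385)) = Rational(-370865, 65877) ≈ -5.6297)
Add(Function('R')(Mul(7, Add(V, -10))), Mul(-1, B)) = Add(Pow(Mul(7, Add(4, -10)), 2), Mul(-1, Rational(-370865, 65877))) = Add(Pow(Mul(7, -6), 2), Rational(370865, 65877)) = Add(Pow(-42, 2), Rational(370865, 65877)) = Add(1764, Rational(370865, 65877)) = Rational(116577893, 65877)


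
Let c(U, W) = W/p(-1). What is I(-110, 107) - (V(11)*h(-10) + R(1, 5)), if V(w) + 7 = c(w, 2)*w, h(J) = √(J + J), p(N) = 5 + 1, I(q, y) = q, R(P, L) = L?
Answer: -115 + 20*I*√5/3 ≈ -115.0 + 14.907*I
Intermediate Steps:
p(N) = 6
c(U, W) = W/6
h(J) = √2*√J (h(J) = √(2*J) = √2*√J)
V(w) = -7 + w/3 (V(w) = -7 + ((⅙)*2)*w = -7 + w/3)
I(-110, 107) - (V(11)*h(-10) + R(1, 5)) = -110 - ((-7 + (⅓)*11)*(√2*√(-10)) + 5) = -110 - ((-7 + 11/3)*(√2*(I*√10)) + 5) = -110 - (-20*I*√5/3 + 5) = -110 - (5 - 20*I*√5/3) = -110 + (-5 + 20*I*√5/3) = -115 + 20*I*√5/3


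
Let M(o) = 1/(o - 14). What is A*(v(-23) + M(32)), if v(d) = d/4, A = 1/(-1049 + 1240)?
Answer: -205/6876 ≈ -0.029814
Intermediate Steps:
A = 1/191 ≈ 0.0052356
M(o) = 1/(-14 + o)
v(d) = d/4 (v(d) = d*(1/4) = d/4)
A*(v(-23) + M(32)) = ((1/4)*(-23) + 1/(-14 + 32))/191 = (-23/4 + 1/18)/191 = (1/191)*(-205/36) = -205/6876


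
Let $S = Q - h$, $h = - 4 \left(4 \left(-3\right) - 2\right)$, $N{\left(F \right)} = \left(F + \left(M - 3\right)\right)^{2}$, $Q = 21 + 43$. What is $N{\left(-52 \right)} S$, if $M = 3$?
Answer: $21632$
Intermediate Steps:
$Q = 64$
$N{\left(F \right)} = F^{2}$ ($N{\left(F \right)} = \left(F + \left(3 - 3\right)\right)^{2} = \left(F + 0\right)^{2} = F^{2}$)
$h = 56$ ($h = - 4 \left(-12 - 2\right) = \left(-4\right) \left(-14\right) = 56$)
$S = 8$ ($S = 64 - 56 = 8$)
$N{\left(-52 \right)} S = \left(-52\right)^{2} \cdot 8 = 2704 \cdot 8 = 21632$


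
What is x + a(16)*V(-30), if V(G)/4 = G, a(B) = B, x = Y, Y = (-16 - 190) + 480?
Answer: -1646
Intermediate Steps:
Y = 274 (Y = -206 + 480 = 274)
x = 274
V(G) = 4*G
x + a(16)*V(-30) = 274 + 16*(4*(-30)) = 274 + 16*(-120) = 274 - 1920 = -1646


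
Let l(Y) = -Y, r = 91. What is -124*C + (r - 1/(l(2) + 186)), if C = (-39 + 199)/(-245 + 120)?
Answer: 1148687/4600 ≈ 249.71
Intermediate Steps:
C = -32/25 (C = 160/(-125) = 160*(-1/125) = -32/25 ≈ -1.2800)
-124*C + (r - 1/(l(2) + 186)) = -124*(-32/25) + (91 - 1/(-1*2 + 186)) = 3968/25 + (91 - 1/(-2 + 186)) = 3968/25 + (91 - 1/184) = 3968/25 + 16743/184 = 1148687/4600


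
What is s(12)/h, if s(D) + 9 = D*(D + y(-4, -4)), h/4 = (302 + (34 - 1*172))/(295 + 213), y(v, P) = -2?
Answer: 14097/164 ≈ 85.957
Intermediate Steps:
h = 164/127 (h = 4*((302 + (34 - 1*172))/(295 + 213)) = 4*((302 + (34 - 172))/508) = 4*((302 - 138)*(1/508)) = 4*(164*(1/508)) = 4*(41/127) = 164/127 ≈ 1.2913)
s(D) = -9 + D*(-2 + D) (s(D) = -9 + D*(D - 2) = -9 + D*(-2 + D))
s(12)/h = (-9 + 12**2 - 2*12)/(164/127) = (-9 + 144 - 24)*(127/164) = 111*(127/164) = 14097/164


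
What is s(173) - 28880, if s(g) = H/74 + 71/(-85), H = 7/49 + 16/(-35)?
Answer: -254324673/8806 ≈ -28881.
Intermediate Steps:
H = -11/35 (H = 7*(1/49) + 16*(-1/35) = ⅐ - 16/35 = -11/35 ≈ -0.31429)
s(g) = -7393/8806 (s(g) = -11/35/74 + 71/(-85) = -11/35*1/74 + 71*(-1/85) = -11/2590 - 71/85 = -7393/8806)
s(173) - 28880 = -7393/8806 - 28880 = -254324673/8806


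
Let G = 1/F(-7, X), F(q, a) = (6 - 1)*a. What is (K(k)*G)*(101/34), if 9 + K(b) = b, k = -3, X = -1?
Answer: 606/85 ≈ 7.1294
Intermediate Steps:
K(b) = -9 + b
F(q, a) = 5*a
G = -⅕ (G = 1/(5*(-1)) = 1/(-5) = -⅕ ≈ -0.20000)
(K(k)*G)*(101/34) = ((-9 - 3)*(-⅕))*(101/34) = (-12*(-⅕))*(101*(1/34)) = (12/5)*(101/34) = 606/85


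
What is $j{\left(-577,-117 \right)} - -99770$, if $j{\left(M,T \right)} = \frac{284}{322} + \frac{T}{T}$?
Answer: $\frac{16063273}{161} \approx 99772.0$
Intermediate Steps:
$j{\left(M,T \right)} = \frac{303}{161}$ ($j{\left(M,T \right)} = 284 \cdot \frac{1}{322} + 1 = \frac{142}{161} + 1 = \frac{303}{161}$)
$j{\left(-577,-117 \right)} - -99770 = \frac{303}{161} - -99770 = \frac{303}{161} + 99770 = \frac{16063273}{161}$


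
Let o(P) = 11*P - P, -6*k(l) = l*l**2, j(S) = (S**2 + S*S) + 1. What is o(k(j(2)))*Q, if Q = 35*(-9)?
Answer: 382725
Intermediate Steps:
j(S) = 1 + 2*S**2 (j(S) = (S**2 + S**2) + 1 = 2*S**2 + 1 = 1 + 2*S**2)
Q = -315
k(l) = -l**3/6 (k(l) = -l*l**2/6 = -l**3/6)
o(P) = 10*P
o(k(j(2)))*Q = (10*(-(1 + 2*2**2)**3/6))*(-315) = (10*(-(1 + 2*4)**3/6))*(-315) = (10*(-(1 + 8)**3/6))*(-315) = (10*(-1/6*9**3))*(-315) = (10*(-1/6*729))*(-315) = (10*(-243/2))*(-315) = -1215*(-315) = 382725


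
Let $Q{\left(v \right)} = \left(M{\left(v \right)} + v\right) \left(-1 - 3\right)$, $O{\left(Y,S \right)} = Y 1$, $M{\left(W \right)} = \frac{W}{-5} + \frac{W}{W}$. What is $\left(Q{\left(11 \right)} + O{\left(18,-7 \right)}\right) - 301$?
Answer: $- \frac{1611}{5} \approx -322.2$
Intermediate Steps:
$M{\left(W \right)} = 1 - \frac{W}{5}$ ($M{\left(W \right)} = W \left(- \frac{1}{5}\right) + 1 = - \frac{W}{5} + 1 = 1 - \frac{W}{5}$)
$O{\left(Y,S \right)} = Y$
$Q{\left(v \right)} = -4 - \frac{16 v}{5}$ ($Q{\left(v \right)} = \left(\left(1 - \frac{v}{5}\right) + v\right) \left(-1 - 3\right) = \left(1 + \frac{4 v}{5}\right) \left(-4\right) = -4 - \frac{16 v}{5}$)
$\left(Q{\left(11 \right)} + O{\left(18,-7 \right)}\right) - 301 = \left(\left(-4 - \frac{176}{5}\right) + 18\right) - 301 = \left(- \frac{196}{5} + 18\right) - 301 = - \frac{106}{5} - 301 = - \frac{1611}{5}$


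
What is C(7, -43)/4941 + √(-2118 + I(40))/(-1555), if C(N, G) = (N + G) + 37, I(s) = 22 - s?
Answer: 1/4941 - 2*I*√534/1555 ≈ 0.00020239 - 0.029721*I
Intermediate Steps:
C(N, G) = 37 + G + N (C(N, G) = (G + N) + 37 = 37 + G + N)
C(7, -43)/4941 + √(-2118 + I(40))/(-1555) = (37 - 43 + 7)/4941 + √(-2118 + (22 - 1*40))/(-1555) = 1*(1/4941) + √(-2118 + (22 - 40))*(-1/1555) = 1/4941 + √(-2118 - 18)*(-1/1555) = 1/4941 + √(-2136)*(-1/1555) = 1/4941 + (2*I*√534)*(-1/1555) = 1/4941 - 2*I*√534/1555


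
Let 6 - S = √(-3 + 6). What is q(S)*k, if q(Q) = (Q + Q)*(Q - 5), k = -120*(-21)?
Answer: 45360 - 35280*√3 ≈ -15747.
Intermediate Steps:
S = 6 - √3 (S = 6 - √(-3 + 6) = 6 - √3 ≈ 4.2680)
k = 2520
q(Q) = 2*Q*(-5 + Q) (q(Q) = (2*Q)*(-5 + Q) = 2*Q*(-5 + Q))
q(S)*k = (2*(6 - √3)*(-5 + (6 - √3)))*2520 = (2*(6 - √3)*(1 - √3))*2520 = (2*(1 - √3)*(6 - √3))*2520 = 5040*(1 - √3)*(6 - √3)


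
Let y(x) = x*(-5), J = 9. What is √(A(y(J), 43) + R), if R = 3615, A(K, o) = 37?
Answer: 2*√913 ≈ 60.432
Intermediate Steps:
y(x) = -5*x
√(A(y(J), 43) + R) = √(37 + 3615) = √3652 = 2*√913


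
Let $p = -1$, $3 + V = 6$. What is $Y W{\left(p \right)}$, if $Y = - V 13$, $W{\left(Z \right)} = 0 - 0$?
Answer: $0$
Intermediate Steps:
$V = 3$ ($V = -3 + 6 = 3$)
$W{\left(Z \right)} = 0$ ($W{\left(Z \right)} = 0 + 0 = 0$)
$Y = -39$ ($Y = \left(-1\right) 3 \cdot 13 = \left(-3\right) 13 = -39$)
$Y W{\left(p \right)} = \left(-39\right) 0 = 0$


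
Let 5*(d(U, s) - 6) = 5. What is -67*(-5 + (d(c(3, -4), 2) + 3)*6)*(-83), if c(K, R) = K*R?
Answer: 305855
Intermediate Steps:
d(U, s) = 7 (d(U, s) = 6 + (⅕)*5 = 6 + 1 = 7)
-67*(-5 + (d(c(3, -4), 2) + 3)*6)*(-83) = -67*(-5 + (7 + 3)*6)*(-83) = -67*(-5 + 10*6)*(-83) = -67*(-5 + 60)*(-83) = -67*55*(-83) = -3685*(-83) = 305855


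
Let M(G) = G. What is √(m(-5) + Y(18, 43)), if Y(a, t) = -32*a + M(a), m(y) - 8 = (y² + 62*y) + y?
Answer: 2*I*√210 ≈ 28.983*I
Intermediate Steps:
m(y) = 8 + y² + 63*y (m(y) = 8 + ((y² + 62*y) + y) = 8 + (y² + 63*y) = 8 + y² + 63*y)
Y(a, t) = -31*a (Y(a, t) = -32*a + a = -31*a)
√(m(-5) + Y(18, 43)) = √((8 + (-5)² + 63*(-5)) - 31*18) = √((8 + 25 - 315) - 558) = √(-282 - 558) = √(-840) = 2*I*√210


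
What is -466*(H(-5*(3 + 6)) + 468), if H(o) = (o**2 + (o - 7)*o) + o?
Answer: -2231208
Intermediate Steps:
H(o) = o + o**2 + o*(-7 + o) (H(o) = (o**2 + (-7 + o)*o) + o = (o**2 + o*(-7 + o)) + o = o + o**2 + o*(-7 + o))
-466*(H(-5*(3 + 6)) + 468) = -466*(2*(-5*(3 + 6))*(-3 - 5*(3 + 6)) + 468) = -466*(2*(-5*9)*(-3 - 5*9) + 468) = -466*(2*(-45)*(-3 - 45) + 468) = -466*(2*(-45)*(-48) + 468) = -466*(4320 + 468) = -466*4788 = -2231208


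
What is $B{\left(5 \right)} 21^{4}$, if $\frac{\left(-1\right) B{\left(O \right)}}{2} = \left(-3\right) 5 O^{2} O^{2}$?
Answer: $3646518750$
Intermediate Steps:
$B{\left(O \right)} = 30 O^{4}$ ($B{\left(O \right)} = - 2 \left(-3\right) 5 O^{2} O^{2} = - 2 - 15 O^{2} O^{2} = - 2 \left(- 15 O^{4}\right) = 30 O^{4}$)
$B{\left(5 \right)} 21^{4} = 30 \cdot 5^{4} \cdot 21^{4} = 30 \cdot 625 \cdot 194481 = 18750 \cdot 194481 = 3646518750$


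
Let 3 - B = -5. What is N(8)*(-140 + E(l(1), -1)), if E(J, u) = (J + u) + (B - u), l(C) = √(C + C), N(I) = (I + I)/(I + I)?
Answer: -132 + √2 ≈ -130.59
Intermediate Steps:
B = 8 (B = 3 - 1*(-5) = 3 + 5 = 8)
N(I) = 1 (N(I) = (2*I)/((2*I)) = (2*I)*(1/(2*I)) = 1)
l(C) = √2*√C (l(C) = √(2*C) = √2*√C)
E(J, u) = 8 + J (E(J, u) = (J + u) + (8 - u) = 8 + J)
N(8)*(-140 + E(l(1), -1)) = 1*(-140 + (8 + √2*√1)) = 1*(-140 + (8 + √2*1)) = 1*(-140 + (8 + √2)) = 1*(-132 + √2) = -132 + √2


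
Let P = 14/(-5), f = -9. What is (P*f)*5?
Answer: 126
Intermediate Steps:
P = -14/5 (P = 14*(-⅕) = -14/5 ≈ -2.8000)
(P*f)*5 = -14/5*(-9)*5 = (126/5)*5 = 126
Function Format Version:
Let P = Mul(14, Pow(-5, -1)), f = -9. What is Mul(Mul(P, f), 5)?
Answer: 126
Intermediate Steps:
P = Rational(-14, 5) (P = Mul(14, Rational(-1, 5)) = Rational(-14, 5) ≈ -2.8000)
Mul(Mul(P, f), 5) = Mul(Mul(Rational(-14, 5), -9), 5) = Mul(Rational(126, 5), 5) = 126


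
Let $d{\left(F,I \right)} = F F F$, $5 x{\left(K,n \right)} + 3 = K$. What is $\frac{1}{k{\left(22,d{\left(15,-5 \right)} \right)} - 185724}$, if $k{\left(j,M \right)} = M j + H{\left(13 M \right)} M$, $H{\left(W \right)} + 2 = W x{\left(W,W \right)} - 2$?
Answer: $\frac{1}{1299296575026} \approx 7.6965 \cdot 10^{-13}$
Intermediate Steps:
$x{\left(K,n \right)} = - \frac{3}{5} + \frac{K}{5}$
$d{\left(F,I \right)} = F^{3}$ ($d{\left(F,I \right)} = F^{2} F = F^{3}$)
$H{\left(W \right)} = -4 + W \left(- \frac{3}{5} + \frac{W}{5}\right)$ ($H{\left(W \right)} = -2 + \left(W \left(- \frac{3}{5} + \frac{W}{5}\right) - 2\right) = -2 + \left(-2 + W \left(- \frac{3}{5} + \frac{W}{5}\right)\right) = -4 + W \left(- \frac{3}{5} + \frac{W}{5}\right)$)
$k{\left(j,M \right)} = M j + M \left(-4 + \frac{13 M \left(-3 + 13 M\right)}{5}\right)$ ($k{\left(j,M \right)} = M j + \left(-4 + \frac{13 M \left(-3 + 13 M\right)}{5}\right) M = M j + M \left(-4 + \frac{13 M \left(-3 + 13 M\right)}{5}\right)$)
$\frac{1}{k{\left(22,d{\left(15,-5 \right)} \right)} - 185724} = \frac{1}{\frac{15^{3} \left(-20 + 5 \cdot 22 + 13 \cdot 15^{3} \left(-3 + 13 \cdot 15^{3}\right)\right)}{5} - 185724} = \frac{1}{\frac{1}{5} \cdot 3375 \left(-20 + 110 + 13 \cdot 3375 \left(-3 + 13 \cdot 3375\right)\right) - 185724} = \frac{1}{\frac{1}{5} \cdot 3375 \left(-20 + 110 + 13 \cdot 3375 \left(-3 + 43875\right)\right) - 185724} = \frac{1}{\frac{1}{5} \cdot 3375 \left(-20 + 110 + 13 \cdot 3375 \cdot 43872\right) - 185724} = \frac{1}{\frac{1}{5} \cdot 3375 \left(-20 + 110 + 1924884000\right) - 185724} = \frac{1}{\frac{1}{5} \cdot 3375 \cdot 1924884090 - 185724} = \frac{1}{1299296760750 - 185724} = \frac{1}{1299296575026}$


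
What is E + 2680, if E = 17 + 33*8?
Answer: 2961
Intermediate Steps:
E = 281 (E = 17 + 264 = 281)
E + 2680 = 281 + 2680 = 2961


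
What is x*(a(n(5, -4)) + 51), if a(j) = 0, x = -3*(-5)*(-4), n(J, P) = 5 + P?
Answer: -3060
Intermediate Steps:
x = -60 (x = 15*(-4) = -60)
x*(a(n(5, -4)) + 51) = -60*(0 + 51) = -60*51 = -3060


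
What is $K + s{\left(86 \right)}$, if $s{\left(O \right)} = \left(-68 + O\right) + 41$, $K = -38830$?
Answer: $-38771$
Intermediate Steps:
$s{\left(O \right)} = -27 + O$
$K + s{\left(86 \right)} = -38830 + \left(-27 + 86\right) = -38830 + 59 = -38771$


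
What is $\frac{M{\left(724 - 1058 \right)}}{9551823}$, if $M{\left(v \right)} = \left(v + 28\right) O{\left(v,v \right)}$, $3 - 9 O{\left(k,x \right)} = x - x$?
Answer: $- \frac{34}{3183941} \approx -1.0679 \cdot 10^{-5}$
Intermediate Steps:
$O{\left(k,x \right)} = \frac{1}{3}$ ($O{\left(k,x \right)} = \frac{1}{3} - \frac{x - x}{9} = \frac{1}{3} - 0 = \frac{1}{3} + 0 = \frac{1}{3}$)
$M{\left(v \right)} = \frac{28}{3} + \frac{v}{3}$ ($M{\left(v \right)} = \left(v + 28\right) \frac{1}{3} = \left(28 + v\right) \frac{1}{3} = \frac{28}{3} + \frac{v}{3}$)
$\frac{M{\left(724 - 1058 \right)}}{9551823} = \frac{\frac{28}{3} + \frac{724 - 1058}{3}}{9551823} = \left(\frac{28}{3} + \frac{724 - 1058}{3}\right) \frac{1}{9551823} = \left(\frac{28}{3} + \frac{1}{3} \left(-334\right)\right) \frac{1}{9551823} = \left(\frac{28}{3} - \frac{334}{3}\right) \frac{1}{9551823} = \left(-102\right) \frac{1}{9551823} = - \frac{34}{3183941}$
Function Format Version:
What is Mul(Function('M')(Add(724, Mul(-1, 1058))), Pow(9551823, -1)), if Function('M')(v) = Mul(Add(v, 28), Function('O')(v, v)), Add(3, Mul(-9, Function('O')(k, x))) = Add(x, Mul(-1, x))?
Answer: Rational(-34, 3183941) ≈ -1.0679e-5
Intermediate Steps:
Function('O')(k, x) = Rational(1, 3) (Function('O')(k, x) = Add(Rational(1, 3), Mul(Rational(-1, 9), Add(x, Mul(-1, x)))) = Add(Rational(1, 3), Mul(Rational(-1, 9), 0)) = Add(Rational(1, 3), 0) = Rational(1, 3))
Function('M')(v) = Add(Rational(28, 3), Mul(Rational(1, 3), v)) (Function('M')(v) = Mul(Add(v, 28), Rational(1, 3)) = Mul(Add(28, v), Rational(1, 3)) = Add(Rational(28, 3), Mul(Rational(1, 3), v)))
Mul(Function('M')(Add(724, Mul(-1, 1058))), Pow(9551823, -1)) = Mul(Add(Rational(28, 3), Mul(Rational(1, 3), Add(724, Mul(-1, 1058)))), Pow(9551823, -1)) = Mul(Add(Rational(28, 3), Mul(Rational(1, 3), Add(724, -1058))), Rational(1, 9551823)) = Mul(Add(Rational(28, 3), Mul(Rational(1, 3), -334)), Rational(1, 9551823)) = Mul(Add(Rational(28, 3), Rational(-334, 3)), Rational(1, 9551823)) = Mul(-102, Rational(1, 9551823)) = Rational(-34, 3183941)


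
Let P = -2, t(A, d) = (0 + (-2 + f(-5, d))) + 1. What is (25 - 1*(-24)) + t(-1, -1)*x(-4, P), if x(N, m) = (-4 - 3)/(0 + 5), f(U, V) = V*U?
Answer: 217/5 ≈ 43.400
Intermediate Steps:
f(U, V) = U*V
t(A, d) = -1 - 5*d (t(A, d) = (0 + (-2 - 5*d)) + 1 = (-2 - 5*d) + 1 = -1 - 5*d)
x(N, m) = -7/5
(25 - 1*(-24)) + t(-1, -1)*x(-4, P) = (25 - 1*(-24)) + (-1 - 5*(-1))*(-7/5) = (25 + 24) + (-1 + 5)*(-7/5) = 49 + 4*(-7/5) = 49 - 28/5 = 217/5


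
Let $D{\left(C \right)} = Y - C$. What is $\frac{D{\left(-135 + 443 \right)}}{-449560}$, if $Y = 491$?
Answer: $- \frac{183}{449560} \approx -0.00040706$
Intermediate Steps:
$D{\left(C \right)} = 491 - C$
$\frac{D{\left(-135 + 443 \right)}}{-449560} = \frac{491 - \left(-135 + 443\right)}{-449560} = \left(491 - 308\right) \left(- \frac{1}{449560}\right) = 183 \left(- \frac{1}{449560}\right) = - \frac{183}{449560}$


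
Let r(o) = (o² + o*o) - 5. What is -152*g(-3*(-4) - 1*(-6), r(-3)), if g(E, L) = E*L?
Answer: -35568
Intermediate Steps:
r(o) = -5 + 2*o² (r(o) = (o² + o²) - 5 = 2*o² - 5 = -5 + 2*o²)
-152*g(-3*(-4) - 1*(-6), r(-3)) = -152*(-3*(-4) - 1*(-6))*(-5 + 2*(-3)²) = -152*(12 + 6)*(-5 + 2*9) = -2736*(-5 + 18) = -2736*13 = -152*234 = -35568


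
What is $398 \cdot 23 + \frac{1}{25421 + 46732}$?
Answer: $\frac{660488563}{72153} \approx 9154.0$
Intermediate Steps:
$398 \cdot 23 + \frac{1}{25421 + 46732} = 9154 + \frac{1}{72153} = \frac{660488563}{72153}$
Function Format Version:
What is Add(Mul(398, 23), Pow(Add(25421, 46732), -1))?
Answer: Rational(660488563, 72153) ≈ 9154.0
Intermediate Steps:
Add(Mul(398, 23), Pow(Add(25421, 46732), -1)) = Add(9154, Pow(72153, -1)) = Add(9154, Rational(1, 72153)) = Rational(660488563, 72153)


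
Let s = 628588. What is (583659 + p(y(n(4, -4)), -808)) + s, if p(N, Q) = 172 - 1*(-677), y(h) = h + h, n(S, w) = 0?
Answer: 1213096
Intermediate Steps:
y(h) = 2*h
p(N, Q) = 849 (p(N, Q) = 172 + 677 = 849)
(583659 + p(y(n(4, -4)), -808)) + s = (583659 + 849) + 628588 = 584508 + 628588 = 1213096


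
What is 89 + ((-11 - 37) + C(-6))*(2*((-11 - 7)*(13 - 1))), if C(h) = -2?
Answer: 21689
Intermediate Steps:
89 + ((-11 - 37) + C(-6))*(2*((-11 - 7)*(13 - 1))) = 89 + ((-11 - 37) - 2)*(2*((-11 - 7)*(13 - 1))) = 89 + (-48 - 2)*(2*(-18*12)) = 89 - 100*(-216) = 89 - 50*(-432) = 89 + 21600 = 21689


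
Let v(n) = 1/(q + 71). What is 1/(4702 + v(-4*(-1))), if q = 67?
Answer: 138/648877 ≈ 0.00021268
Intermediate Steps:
v(n) = 1/138 (v(n) = 1/(67 + 71) = 1/138)
1/(4702 + v(-4*(-1))) = 1/(4702 + 1/138) = 1/(648877/138) = 138/648877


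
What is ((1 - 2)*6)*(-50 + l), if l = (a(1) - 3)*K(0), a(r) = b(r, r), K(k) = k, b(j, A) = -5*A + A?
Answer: 300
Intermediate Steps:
b(j, A) = -4*A
a(r) = -4*r
l = 0 (l = (-4*1 - 3)*0 = (-4 - 3)*0 = -7*0 = 0)
((1 - 2)*6)*(-50 + l) = ((1 - 2)*6)*(-50 + 0) = -1*6*(-50) = -6*(-50) = 300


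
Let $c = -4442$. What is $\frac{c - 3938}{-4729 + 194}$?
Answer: $\frac{1676}{907} \approx 1.8479$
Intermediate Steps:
$\frac{c - 3938}{-4729 + 194} = \frac{-4442 - 3938}{-4729 + 194} = - \frac{8380}{-4535} = \left(-8380\right) \left(- \frac{1}{4535}\right) = \frac{1676}{907}$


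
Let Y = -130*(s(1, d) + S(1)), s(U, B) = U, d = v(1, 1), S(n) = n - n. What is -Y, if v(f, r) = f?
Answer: 130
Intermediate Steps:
S(n) = 0
d = 1
Y = -130 (Y = -130*(1 + 0) = -130*1 = -130)
-Y = -1*(-130) = 130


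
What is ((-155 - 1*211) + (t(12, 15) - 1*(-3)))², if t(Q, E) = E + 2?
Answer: 119716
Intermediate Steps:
t(Q, E) = 2 + E
((-155 - 1*211) + (t(12, 15) - 1*(-3)))² = ((-155 - 1*211) + ((2 + 15) - 1*(-3)))² = ((-155 - 211) + (17 + 3))² = (-366 + 20)² = (-346)² = 119716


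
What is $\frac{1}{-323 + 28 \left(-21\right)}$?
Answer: $- \frac{1}{911} \approx -0.0010977$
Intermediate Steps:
$\frac{1}{-323 + 28 \left(-21\right)} = \frac{1}{-323 - 588} = \frac{1}{-911} = - \frac{1}{911}$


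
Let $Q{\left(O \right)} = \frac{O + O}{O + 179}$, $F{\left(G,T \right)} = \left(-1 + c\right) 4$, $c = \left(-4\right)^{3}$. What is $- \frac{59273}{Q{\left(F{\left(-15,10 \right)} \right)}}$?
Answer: $- \frac{4801113}{520} \approx -9232.9$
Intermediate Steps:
$c = -64$
$F{\left(G,T \right)} = -260$ ($F{\left(G,T \right)} = \left(-1 - 64\right) 4 = \left(-65\right) 4 = -260$)
$Q{\left(O \right)} = \frac{2 O}{179 + O}$
$- \frac{59273}{Q{\left(F{\left(-15,10 \right)} \right)}} = - \frac{59273}{2 \left(-260\right) \frac{1}{179 - 260}} = - \frac{59273}{2 \left(-260\right) \frac{1}{-81}} = - \frac{59273}{2 \left(-260\right) \left(- \frac{1}{81}\right)} = - \frac{59273}{\frac{520}{81}} = \left(-59273\right) \frac{81}{520} = - \frac{4801113}{520}$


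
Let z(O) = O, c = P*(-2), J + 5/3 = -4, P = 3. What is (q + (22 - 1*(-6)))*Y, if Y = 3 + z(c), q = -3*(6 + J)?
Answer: -81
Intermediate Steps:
J = -17/3 (J = -5/3 - 4 = -17/3 ≈ -5.6667)
q = -1 (q = -3*(6 - 17/3) = -3*⅓ = -1)
c = -6 (c = 3*(-2) = -6)
Y = -3 (Y = 3 - 6 = -3)
(q + (22 - 1*(-6)))*Y = (-1 + (22 - 1*(-6)))*(-3) = (-1 + (22 + 6))*(-3) = (-1 + 28)*(-3) = 27*(-3) = -81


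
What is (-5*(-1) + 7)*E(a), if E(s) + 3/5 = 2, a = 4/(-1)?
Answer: 84/5 ≈ 16.800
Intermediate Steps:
a = -4 (a = 4*(-1) = -4)
E(s) = 7/5 (E(s) = -⅗ + 2 = 7/5)
(-5*(-1) + 7)*E(a) = (-5*(-1) + 7)*(7/5) = (5 + 7)*(7/5) = 12*(7/5) = 84/5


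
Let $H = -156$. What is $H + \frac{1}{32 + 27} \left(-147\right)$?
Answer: $- \frac{9351}{59} \approx -158.49$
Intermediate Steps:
$H + \frac{1}{32 + 27} \left(-147\right) = -156 + \frac{1}{32 + 27} \left(-147\right) = -156 + \frac{1}{59} \left(-147\right) = -156 - \frac{147}{59} = - \frac{9351}{59}$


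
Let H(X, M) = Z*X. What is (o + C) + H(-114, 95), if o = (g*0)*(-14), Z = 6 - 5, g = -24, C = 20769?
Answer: 20655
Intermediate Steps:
Z = 1
H(X, M) = X (H(X, M) = 1*X = X)
o = 0 (o = -24*0*(-14) = 0*(-14) = 0)
(o + C) + H(-114, 95) = (0 + 20769) - 114 = 20769 - 114 = 20655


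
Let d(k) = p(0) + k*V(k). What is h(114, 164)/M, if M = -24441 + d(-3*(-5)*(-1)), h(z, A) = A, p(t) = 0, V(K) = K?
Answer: -41/6054 ≈ -0.0067724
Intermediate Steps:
d(k) = k² (d(k) = 0 + k*k = 0 + k² = k²)
M = -24216 (M = -24441 + (-3*(-5)*(-1))² = -24441 + (15*(-1))² = -24441 + (-15)² = -24441 + 225 = -24216)
h(114, 164)/M = 164/(-24216) = 164*(-1/24216) = -41/6054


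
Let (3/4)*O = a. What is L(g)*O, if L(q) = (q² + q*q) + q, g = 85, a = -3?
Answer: -58140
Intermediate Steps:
L(q) = q + 2*q² (L(q) = (q² + q²) + q = 2*q² + q = q + 2*q²)
O = -4 (O = (4/3)*(-3) = -4)
L(g)*O = (85*(1 + 2*85))*(-4) = (85*(1 + 170))*(-4) = (85*171)*(-4) = 14535*(-4) = -58140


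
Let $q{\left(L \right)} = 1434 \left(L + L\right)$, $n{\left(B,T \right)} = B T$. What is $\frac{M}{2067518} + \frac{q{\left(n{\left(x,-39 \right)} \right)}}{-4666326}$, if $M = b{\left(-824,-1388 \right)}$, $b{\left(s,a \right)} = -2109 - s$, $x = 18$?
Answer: $\frac{692768698523}{1607952166478} \approx 0.43084$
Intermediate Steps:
$q{\left(L \right)} = 2868 L$ ($q{\left(L \right)} = 1434 \cdot 2 L = 2868 L$)
$M = -1285$ ($M = -2109 - -824 = -2109 + 824 = -1285$)
$\frac{M}{2067518} + \frac{q{\left(n{\left(x,-39 \right)} \right)}}{-4666326} = - \frac{1285}{2067518} + \frac{2868 \cdot 18 \left(-39\right)}{-4666326} = \left(-1285\right) \frac{1}{2067518} + 2868 \left(-702\right) \left(- \frac{1}{4666326}\right) = - \frac{1285}{2067518} - - \frac{335556}{777721} = - \frac{1285}{2067518} + \frac{335556}{777721} = \frac{692768698523}{1607952166478}$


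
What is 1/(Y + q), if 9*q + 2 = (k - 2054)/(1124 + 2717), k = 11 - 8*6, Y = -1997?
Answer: -34569/69044066 ≈ -0.00050068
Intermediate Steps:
k = -37 (k = 11 - 48 = -37)
q = -9773/34569 (q = -2/9 + ((-37 - 2054)/(1124 + 2717))/9 = -2/9 + (-2091/3841)/9 = -2/9 + (-2091*1/3841)/9 = -2/9 + (⅑)*(-2091/3841) = -2/9 - 697/11523 = -9773/34569 ≈ -0.28271)
1/(Y + q) = 1/(-1997 - 9773/34569) = 1/(-69044066/34569) = -34569/69044066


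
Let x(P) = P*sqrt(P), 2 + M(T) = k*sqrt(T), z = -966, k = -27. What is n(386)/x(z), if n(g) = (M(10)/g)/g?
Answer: I*(-sqrt(966) - 27*sqrt(2415))/69518255688 ≈ -1.9533e-8*I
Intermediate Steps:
M(T) = -2 - 27*sqrt(T)
n(g) = (-2 - 27*sqrt(10))/g**2 (n(g) = ((-2 - 27*sqrt(10))/g)/g = (-2 - 27*sqrt(10))/g**2)
x(P) = P**(3/2)
n(386)/x(z) = ((-2 - 27*sqrt(10))/386**2)/((-966)**(3/2)) = ((-2 - 27*sqrt(10))/148996)/((-966*I*sqrt(966))) = (-1/74498 - 27*sqrt(10)/148996)*(I*sqrt(966)/933156) = I*sqrt(966)*(-1/74498 - 27*sqrt(10)/148996)/933156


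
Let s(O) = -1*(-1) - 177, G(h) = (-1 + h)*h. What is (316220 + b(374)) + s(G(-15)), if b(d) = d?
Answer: 316418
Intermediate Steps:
G(h) = h*(-1 + h)
s(O) = -176 (s(O) = 1 - 177 = -176)
(316220 + b(374)) + s(G(-15)) = (316220 + 374) - 176 = 316594 - 176 = 316418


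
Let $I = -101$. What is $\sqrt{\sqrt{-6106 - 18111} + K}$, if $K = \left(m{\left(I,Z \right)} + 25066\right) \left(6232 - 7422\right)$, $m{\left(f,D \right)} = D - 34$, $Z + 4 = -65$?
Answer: $\sqrt{-29705970 + i \sqrt{24217}} \approx 0.01 + 5450.3 i$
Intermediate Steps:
$Z = -69$ ($Z = -4 - 65 = -69$)
$m{\left(f,D \right)} = -34 + D$
$K = -29705970$ ($K = \left(\left(-34 - 69\right) + 25066\right) \left(6232 - 7422\right) = \left(-103 + 25066\right) \left(-1190\right) = 24963 \left(-1190\right) = -29705970$)
$\sqrt{\sqrt{-6106 - 18111} + K} = \sqrt{\sqrt{-6106 - 18111} - 29705970} = \sqrt{\sqrt{-24217} - 29705970} = \sqrt{i \sqrt{24217} - 29705970} = \sqrt{-29705970 + i \sqrt{24217}}$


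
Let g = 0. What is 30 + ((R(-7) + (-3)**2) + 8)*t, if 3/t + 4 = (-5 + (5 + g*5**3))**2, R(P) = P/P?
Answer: 33/2 ≈ 16.500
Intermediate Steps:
R(P) = 1
t = -3/4 (t = 3/(-4 + (-5 + (5 + 0*5**3))**2) = 3/(-4 + (-5 + (5 + 0*125))**2) = 3/(-4 + (-5 + (5 + 0))**2) = 3/(-4 + (-5 + 5)**2) = 3/(-4 + 0**2) = 3/(-4 + 0) = 3/(-4) = 3*(-1/4) = -3/4 ≈ -0.75000)
30 + ((R(-7) + (-3)**2) + 8)*t = 30 + ((1 + (-3)**2) + 8)*(-3/4) = 30 + ((1 + 9) + 8)*(-3/4) = 30 + (10 + 8)*(-3/4) = 30 + 18*(-3/4) = 30 - 27/2 = 33/2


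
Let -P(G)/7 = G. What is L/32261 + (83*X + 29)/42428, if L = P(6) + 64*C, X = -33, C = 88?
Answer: 74872605/684384854 ≈ 0.10940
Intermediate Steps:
P(G) = -7*G
L = 5590 (L = -7*6 + 64*88 = -42 + 5632 = 5590)
L/32261 + (83*X + 29)/42428 = 5590/32261 + (83*(-33) + 29)/42428 = 5590*(1/32261) + (-2739 + 29)*(1/42428) = 5590/32261 - 2710*1/42428 = 5590/32261 - 1355/21214 = 74872605/684384854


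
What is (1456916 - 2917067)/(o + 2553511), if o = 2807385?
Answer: -33957/124672 ≈ -0.27237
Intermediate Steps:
(1456916 - 2917067)/(o + 2553511) = (1456916 - 2917067)/(2807385 + 2553511) = -1460151/5360896 = -1460151*1/5360896 = -33957/124672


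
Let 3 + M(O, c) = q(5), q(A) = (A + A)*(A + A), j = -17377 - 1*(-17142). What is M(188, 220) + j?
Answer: -138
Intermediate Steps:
j = -235 (j = -17377 + 17142 = -235)
q(A) = 4*A² (q(A) = (2*A)*(2*A) = 4*A²)
M(O, c) = 97 (M(O, c) = -3 + 4*5² = -3 + 4*25 = -3 + 100 = 97)
M(188, 220) + j = 97 - 235 = -138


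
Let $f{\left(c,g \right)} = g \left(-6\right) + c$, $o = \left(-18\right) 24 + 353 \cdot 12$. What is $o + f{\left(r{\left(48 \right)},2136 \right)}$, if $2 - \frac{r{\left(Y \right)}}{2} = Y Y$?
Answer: $-13616$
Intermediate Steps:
$r{\left(Y \right)} = 4 - 2 Y^{2}$ ($r{\left(Y \right)} = 4 - 2 Y Y = 4 - 2 Y^{2}$)
$o = 3804$ ($o = -432 + 4236 = 3804$)
$f{\left(c,g \right)} = c - 6 g$ ($f{\left(c,g \right)} = - 6 g + c = c - 6 g$)
$o + f{\left(r{\left(48 \right)},2136 \right)} = 3804 + \left(\left(4 - 2 \cdot 48^{2}\right) - 12816\right) = 3804 + \left(\left(4 - 4608\right) - 12816\right) = 3804 - 17420 = -13616$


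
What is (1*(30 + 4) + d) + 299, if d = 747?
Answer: 1080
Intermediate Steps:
(1*(30 + 4) + d) + 299 = (1*(30 + 4) + 747) + 299 = (1*34 + 747) + 299 = (34 + 747) + 299 = 781 + 299 = 1080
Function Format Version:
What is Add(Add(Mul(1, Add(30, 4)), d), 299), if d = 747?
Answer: 1080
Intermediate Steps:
Add(Add(Mul(1, Add(30, 4)), d), 299) = Add(Add(Mul(1, Add(30, 4)), 747), 299) = Add(Add(Mul(1, 34), 747), 299) = Add(Add(34, 747), 299) = Add(781, 299) = 1080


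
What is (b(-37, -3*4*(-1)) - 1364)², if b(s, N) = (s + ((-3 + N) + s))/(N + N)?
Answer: 1075905601/576 ≈ 1.8679e+6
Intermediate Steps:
b(s, N) = (-3 + N + 2*s)/(2*N) (b(s, N) = (s + (-3 + N + s))/((2*N)) = (-3 + N + 2*s)*(1/(2*N)) = (-3 + N + 2*s)/(2*N))
(b(-37, -3*4*(-1)) - 1364)² = ((-3 - 3*4*(-1) + 2*(-37))/(2*((-3*4*(-1)))) - 1364)² = ((-3 - 12*(-1) - 74)/(2*((-12*(-1)))) - 1364)² = ((½)*(-3 + 12 - 74)/12 - 1364)² = ((½)*(1/12)*(-65) - 1364)² = (-65/24 - 1364)² = (-32801/24)² = 1075905601/576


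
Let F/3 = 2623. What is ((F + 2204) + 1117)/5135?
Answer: 2238/1027 ≈ 2.1792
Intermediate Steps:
F = 7869 (F = 3*2623 = 7869)
((F + 2204) + 1117)/5135 = ((7869 + 2204) + 1117)/5135 = (10073 + 1117)*(1/5135) = 11190*(1/5135) = 2238/1027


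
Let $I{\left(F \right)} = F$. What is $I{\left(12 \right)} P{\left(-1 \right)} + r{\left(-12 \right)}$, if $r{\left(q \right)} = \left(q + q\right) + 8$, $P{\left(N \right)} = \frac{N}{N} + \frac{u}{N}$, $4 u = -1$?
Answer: $-1$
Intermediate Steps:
$u = - \frac{1}{4}$ ($u = \frac{1}{4} \left(-1\right) = - \frac{1}{4} \approx -0.25$)
$P{\left(N \right)} = 1 - \frac{1}{4 N}$ ($P{\left(N \right)} = \frac{N}{N} - \frac{1}{4 N} = 1 - \frac{1}{4 N}$)
$r{\left(q \right)} = 8 + 2 q$ ($r{\left(q \right)} = 2 q + 8 = 8 + 2 q$)
$I{\left(12 \right)} P{\left(-1 \right)} + r{\left(-12 \right)} = 12 \frac{- \frac{1}{4} - 1}{-1} + \left(8 + 2 \left(-12\right)\right) = 12 \left(\left(-1\right) \left(- \frac{5}{4}\right)\right) + \left(8 - 24\right) = 12 \cdot \frac{5}{4} - 16 = 15 - 16 = -1$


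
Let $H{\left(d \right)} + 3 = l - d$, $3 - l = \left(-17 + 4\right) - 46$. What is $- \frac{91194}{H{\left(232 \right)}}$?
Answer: $\frac{91194}{173} \approx 527.13$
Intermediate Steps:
$l = 62$ ($l = 3 - \left(\left(-17 + 4\right) - 46\right) = 3 - \left(-13 - 46\right) = 3 - -59 = 3 + 59 = 62$)
$H{\left(d \right)} = 59 - d$ ($H{\left(d \right)} = -3 - \left(-62 + d\right) = 59 - d$)
$- \frac{91194}{H{\left(232 \right)}} = - \frac{91194}{59 - 232} = - \frac{91194}{-173} = \left(-91194\right) \left(- \frac{1}{173}\right) = \frac{91194}{173}$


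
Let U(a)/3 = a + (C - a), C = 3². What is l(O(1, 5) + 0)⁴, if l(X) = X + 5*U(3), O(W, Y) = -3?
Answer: 303595776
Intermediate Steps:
C = 9
U(a) = 27 (U(a) = 3*(a + (9 - a)) = 3*9 = 27)
l(X) = 135 + X (l(X) = X + 5*27 = X + 135 = 135 + X)
l(O(1, 5) + 0)⁴ = (135 + (-3 + 0))⁴ = (135 - 3)⁴ = 132⁴ = 303595776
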